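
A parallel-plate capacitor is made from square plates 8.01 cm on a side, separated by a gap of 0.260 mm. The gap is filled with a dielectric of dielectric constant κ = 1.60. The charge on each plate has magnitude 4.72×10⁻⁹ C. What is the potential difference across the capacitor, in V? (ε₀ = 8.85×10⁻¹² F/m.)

A = (8.01 cm)² = 6.42×10⁻³ m².
C = κε₀A/d = 1.60 × 8.85×10⁻¹² × 6.42×10⁻³ / 2.60×10⁻⁴ = 3.49×10⁻¹⁰ F.
V = Q/C = 4.72×10⁻⁹ / 3.49×10⁻¹⁰ = 13.5 V.

V ≈ 13.5 V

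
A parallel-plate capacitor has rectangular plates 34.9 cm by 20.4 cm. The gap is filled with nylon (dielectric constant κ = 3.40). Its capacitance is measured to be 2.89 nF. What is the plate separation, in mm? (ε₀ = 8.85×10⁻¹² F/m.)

d ≈ 0.741 mm

A = 34.9 × 20.4 cm² = 7.12×10⁻² m².
d = κε₀A/C = 3.40 × 8.85×10⁻¹² × 7.12×10⁻² / 2.89×10⁻⁹ = 7.41×10⁻⁴ m.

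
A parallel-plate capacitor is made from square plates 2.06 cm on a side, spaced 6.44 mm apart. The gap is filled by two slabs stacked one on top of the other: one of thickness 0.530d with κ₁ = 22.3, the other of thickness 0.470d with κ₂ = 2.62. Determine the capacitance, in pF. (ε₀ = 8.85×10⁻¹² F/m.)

A = (2.06 cm)² = 4.24×10⁻⁴ m².
Stacked slabs ⇒ two capacitors in series, each with the full plate area.
C₁ = κ₁ε₀A/d₁ = 22.3 × 8.85×10⁻¹² × 4.24×10⁻⁴ / 3.41×10⁻³ = 2.45×10⁻¹¹ F.
C₂ = κ₂ε₀A/d₂ = 2.62 × 8.85×10⁻¹² × 4.24×10⁻⁴ / 3.03×10⁻³ = 3.25×10⁻¹² F.
C = (1/C₁ + 1/C₂)⁻¹ = 2.87×10⁻¹² F.

C ≈ 2.87 pF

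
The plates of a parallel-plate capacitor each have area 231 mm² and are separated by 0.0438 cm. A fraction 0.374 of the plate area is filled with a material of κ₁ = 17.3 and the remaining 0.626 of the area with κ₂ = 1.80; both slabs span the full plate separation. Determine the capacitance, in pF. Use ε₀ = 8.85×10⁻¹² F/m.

35.5 pF

A = 231 mm² = 2.31×10⁻⁴ m².
Side-by-side slabs ⇒ two capacitors in parallel, each spanning the full gap.
C₁ = κ₁ε₀A₁/d = 17.3 × 8.85×10⁻¹² × 8.64×10⁻⁵ / 4.38×10⁻⁴ = 3.02×10⁻¹¹ F.
C₂ = κ₂ε₀A₂/d = 1.80 × 8.85×10⁻¹² × 1.45×10⁻⁴ / 4.38×10⁻⁴ = 5.26×10⁻¹² F.
C = C₁ + C₂ = 3.55×10⁻¹¹ F.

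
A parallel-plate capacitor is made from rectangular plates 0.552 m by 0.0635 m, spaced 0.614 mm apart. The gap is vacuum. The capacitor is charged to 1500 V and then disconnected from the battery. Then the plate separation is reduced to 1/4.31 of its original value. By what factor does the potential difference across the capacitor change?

Isolated ⇒ Q is held fixed.
C₂ = 4.31 C₁ and V = Q/C, so V₂/V₁ = C₁/C₂ = 0.232.

0.232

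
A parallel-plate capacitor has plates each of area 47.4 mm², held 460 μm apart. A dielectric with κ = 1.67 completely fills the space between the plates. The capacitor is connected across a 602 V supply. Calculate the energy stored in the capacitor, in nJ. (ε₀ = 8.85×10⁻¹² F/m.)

A = 47.4 mm² = 4.74×10⁻⁵ m².
C = κε₀A/d = 1.67 × 8.85×10⁻¹² × 4.74×10⁻⁵ / 4.60×10⁻⁴ = 1.52×10⁻¹² F.
U = ½CV² = ½ × 1.52×10⁻¹² × (602)² = 2.76×10⁻⁷ J.

276 nJ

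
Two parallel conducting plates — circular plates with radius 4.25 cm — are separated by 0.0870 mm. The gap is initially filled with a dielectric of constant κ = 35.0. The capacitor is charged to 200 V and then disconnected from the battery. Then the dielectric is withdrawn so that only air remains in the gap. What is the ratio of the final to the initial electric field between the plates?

Isolated ⇒ Q is held fixed.
V₂ = Q/C₂ = V₁/0.0286; E = V/d, so E₂/E₁ = (V₂/V₁)(d₁/d₂) = 35.0.

35.0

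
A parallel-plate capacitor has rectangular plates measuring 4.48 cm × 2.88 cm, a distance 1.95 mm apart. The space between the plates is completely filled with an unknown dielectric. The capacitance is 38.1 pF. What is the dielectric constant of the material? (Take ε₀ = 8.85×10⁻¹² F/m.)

A = 4.48 × 2.88 cm² = 1.29×10⁻³ m².
κ = Cd/(ε₀A) = 3.81×10⁻¹¹ × 1.95×10⁻³ / (8.85×10⁻¹² × 1.29×10⁻³) = 6.51.

κ ≈ 6.51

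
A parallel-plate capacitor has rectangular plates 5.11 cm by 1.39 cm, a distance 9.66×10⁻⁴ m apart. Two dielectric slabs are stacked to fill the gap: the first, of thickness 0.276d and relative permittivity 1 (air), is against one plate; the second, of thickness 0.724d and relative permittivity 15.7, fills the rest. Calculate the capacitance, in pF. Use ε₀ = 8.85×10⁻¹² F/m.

A = 5.11 × 1.39 cm² = 7.10×10⁻⁴ m².
Stacked slabs ⇒ two capacitors in series, each with the full plate area.
C₁ = κ₁ε₀A/d₁ = 1.00 × 8.85×10⁻¹² × 7.10×10⁻⁴ / 2.67×10⁻⁴ = 2.36×10⁻¹¹ F.
C₂ = κ₂ε₀A/d₂ = 15.7 × 8.85×10⁻¹² × 7.10×10⁻⁴ / 6.99×10⁻⁴ = 1.41×10⁻¹⁰ F.
C = (1/C₁ + 1/C₂)⁻¹ = 2.02×10⁻¹¹ F.

20.2 pF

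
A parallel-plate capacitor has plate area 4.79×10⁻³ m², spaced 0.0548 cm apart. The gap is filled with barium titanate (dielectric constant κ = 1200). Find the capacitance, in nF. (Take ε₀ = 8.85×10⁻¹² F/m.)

C ≈ 92.8 nF

C = κε₀A/d = 1200 × 8.85×10⁻¹² × 4.79×10⁻³ / 5.48×10⁻⁴ = 9.28×10⁻⁸ F.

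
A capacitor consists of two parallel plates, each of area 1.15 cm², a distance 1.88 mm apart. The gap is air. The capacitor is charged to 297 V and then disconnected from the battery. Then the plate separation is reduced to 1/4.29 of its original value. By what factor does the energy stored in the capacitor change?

Isolated ⇒ Q is held fixed.
C₂ = 4.29 C₁ and U = Q²/(2C), so U₂/U₁ = C₁/C₂ = 0.233.

0.233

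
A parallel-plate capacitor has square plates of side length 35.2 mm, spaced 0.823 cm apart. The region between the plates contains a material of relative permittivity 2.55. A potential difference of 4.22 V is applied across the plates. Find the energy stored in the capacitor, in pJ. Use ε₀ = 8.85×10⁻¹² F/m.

A = (35.2 mm)² = 1.24×10⁻³ m².
C = κε₀A/d = 2.55 × 8.85×10⁻¹² × 1.24×10⁻³ / 8.23×10⁻³ = 3.40×10⁻¹² F.
U = ½CV² = ½ × 3.40×10⁻¹² × (4.22)² = 3.03×10⁻¹¹ J.

U ≈ 30.3 pJ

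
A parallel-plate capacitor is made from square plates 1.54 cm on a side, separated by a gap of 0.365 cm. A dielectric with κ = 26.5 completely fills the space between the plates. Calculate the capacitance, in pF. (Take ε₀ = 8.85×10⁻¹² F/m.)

A = (1.54 cm)² = 2.37×10⁻⁴ m².
C = κε₀A/d = 26.5 × 8.85×10⁻¹² × 2.37×10⁻⁴ / 3.65×10⁻³ = 1.52×10⁻¹¹ F.

C ≈ 15.2 pF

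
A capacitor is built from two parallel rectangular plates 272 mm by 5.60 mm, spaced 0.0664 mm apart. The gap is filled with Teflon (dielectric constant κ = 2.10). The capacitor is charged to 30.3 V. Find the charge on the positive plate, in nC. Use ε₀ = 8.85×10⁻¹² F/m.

A = 272 × 5.60 mm² = 1.52×10⁻³ m².
C = κε₀A/d = 2.10 × 8.85×10⁻¹² × 1.52×10⁻³ / 6.64×10⁻⁵ = 4.26×10⁻¹⁰ F.
Q = CV = 4.26×10⁻¹⁰ × 30.3 = 1.29×10⁻⁸ C.

Q ≈ 12.9 nC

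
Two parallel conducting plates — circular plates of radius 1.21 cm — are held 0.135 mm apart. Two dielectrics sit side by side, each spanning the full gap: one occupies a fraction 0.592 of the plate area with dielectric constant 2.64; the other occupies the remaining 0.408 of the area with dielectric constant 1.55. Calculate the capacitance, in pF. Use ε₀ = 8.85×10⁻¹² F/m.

A = π(1.21 cm)² = 4.60×10⁻⁴ m².
Side-by-side slabs ⇒ two capacitors in parallel, each spanning the full gap.
C₁ = κ₁ε₀A₁/d = 2.64 × 8.85×10⁻¹² × 2.72×10⁻⁴ / 1.35×10⁻⁴ = 4.71×10⁻¹¹ F.
C₂ = κ₂ε₀A₂/d = 1.55 × 8.85×10⁻¹² × 1.88×10⁻⁴ / 1.35×10⁻⁴ = 1.91×10⁻¹¹ F.
C = C₁ + C₂ = 6.62×10⁻¹¹ F.

C ≈ 66.2 pF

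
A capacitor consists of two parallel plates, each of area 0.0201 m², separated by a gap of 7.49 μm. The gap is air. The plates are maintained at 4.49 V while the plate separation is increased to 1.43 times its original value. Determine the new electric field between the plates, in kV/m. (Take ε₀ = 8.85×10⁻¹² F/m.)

Initially C₁ = ε₀A/d = 8.85×10⁻¹² × 2.01×10⁻² / 7.49×10⁻⁶ = 2.37×10⁻⁸ F.
E₁ = 5.99×10⁵ V/m.
Battery connected ⇒ V is held fixed. E = V/d, so E₂/E₁ = d₁/d₂ = 0.699.
E₂ = 0.699 × 5.99×10⁵ = 4.19×10⁵ V/m.

E ≈ 419 kV/m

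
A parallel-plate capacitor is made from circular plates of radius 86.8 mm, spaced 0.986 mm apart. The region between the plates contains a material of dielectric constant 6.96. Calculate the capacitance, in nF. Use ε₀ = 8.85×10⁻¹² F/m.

C ≈ 1.48 nF

A = π(86.8 mm)² = 2.37×10⁻² m².
C = κε₀A/d = 6.96 × 8.85×10⁻¹² × 2.37×10⁻² / 9.86×10⁻⁴ = 1.48×10⁻⁹ F.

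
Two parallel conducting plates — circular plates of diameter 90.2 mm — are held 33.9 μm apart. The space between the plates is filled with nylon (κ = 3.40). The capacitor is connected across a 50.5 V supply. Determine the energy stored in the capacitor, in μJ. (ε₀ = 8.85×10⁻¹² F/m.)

U ≈ 7.23 μJ

A = π(90.2/2 mm)² = 6.39×10⁻³ m².
C = κε₀A/d = 3.40 × 8.85×10⁻¹² × 6.39×10⁻³ / 3.39×10⁻⁵ = 5.67×10⁻⁹ F.
U = ½CV² = ½ × 5.67×10⁻⁹ × (50.5)² = 7.23×10⁻⁶ J.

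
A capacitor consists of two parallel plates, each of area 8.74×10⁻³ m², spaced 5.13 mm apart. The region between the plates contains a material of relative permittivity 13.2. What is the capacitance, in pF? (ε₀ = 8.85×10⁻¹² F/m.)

C = κε₀A/d = 13.2 × 8.85×10⁻¹² × 8.74×10⁻³ / 5.13×10⁻³ = 1.99×10⁻¹⁰ F.

C ≈ 199 pF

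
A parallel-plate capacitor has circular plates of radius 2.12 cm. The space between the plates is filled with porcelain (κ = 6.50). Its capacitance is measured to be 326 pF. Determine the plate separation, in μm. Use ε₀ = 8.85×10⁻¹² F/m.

A = π(2.12 cm)² = 1.41×10⁻³ m².
d = κε₀A/C = 6.50 × 8.85×10⁻¹² × 1.41×10⁻³ / 3.26×10⁻¹⁰ = 2.49×10⁻⁴ m.

d ≈ 249 μm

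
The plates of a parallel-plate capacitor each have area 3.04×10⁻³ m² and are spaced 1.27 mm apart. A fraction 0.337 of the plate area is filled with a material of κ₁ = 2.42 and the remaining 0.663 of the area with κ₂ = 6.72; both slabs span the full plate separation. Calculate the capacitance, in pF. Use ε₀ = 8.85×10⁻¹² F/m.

Side-by-side slabs ⇒ two capacitors in parallel, each spanning the full gap.
C₁ = κ₁ε₀A₁/d = 2.42 × 8.85×10⁻¹² × 1.02×10⁻³ / 1.27×10⁻³ = 1.73×10⁻¹¹ F.
C₂ = κ₂ε₀A₂/d = 6.72 × 8.85×10⁻¹² × 2.02×10⁻³ / 1.27×10⁻³ = 9.44×10⁻¹¹ F.
C = C₁ + C₂ = 1.12×10⁻¹⁰ F.

C ≈ 112 pF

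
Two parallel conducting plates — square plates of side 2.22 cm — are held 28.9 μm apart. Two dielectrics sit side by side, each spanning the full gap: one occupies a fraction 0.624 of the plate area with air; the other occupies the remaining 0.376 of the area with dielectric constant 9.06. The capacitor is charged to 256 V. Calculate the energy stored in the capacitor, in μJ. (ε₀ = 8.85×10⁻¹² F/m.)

A = (2.22 cm)² = 4.93×10⁻⁴ m².
Side-by-side slabs ⇒ two capacitors in parallel, each spanning the full gap.
C₁ = κ₁ε₀A₁/d = 1.00 × 8.85×10⁻¹² × 3.08×10⁻⁴ / 2.89×10⁻⁵ = 9.42×10⁻¹¹ F.
C₂ = κ₂ε₀A₂/d = 9.06 × 8.85×10⁻¹² × 1.85×10⁻⁴ / 2.89×10⁻⁵ = 5.14×10⁻¹⁰ F.
C = C₁ + C₂ = 6.08×10⁻¹⁰ F.
U = ½CV² = ½ × 6.08×10⁻¹⁰ × (256)² = 1.99×10⁻⁵ J.

U ≈ 19.9 μJ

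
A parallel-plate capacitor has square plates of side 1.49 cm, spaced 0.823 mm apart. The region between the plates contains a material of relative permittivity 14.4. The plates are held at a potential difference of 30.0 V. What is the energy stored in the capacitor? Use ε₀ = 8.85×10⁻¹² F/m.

A = (1.49 cm)² = 2.22×10⁻⁴ m².
C = κε₀A/d = 14.4 × 8.85×10⁻¹² × 2.22×10⁻⁴ / 8.23×10⁻⁴ = 3.44×10⁻¹¹ F.
U = ½CV² = ½ × 3.44×10⁻¹¹ × (30.0)² = 1.55×10⁻⁸ J.

15.5 nJ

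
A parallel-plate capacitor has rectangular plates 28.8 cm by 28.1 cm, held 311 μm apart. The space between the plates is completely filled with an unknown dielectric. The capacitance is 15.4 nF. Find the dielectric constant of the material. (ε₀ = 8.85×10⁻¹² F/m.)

κ ≈ 6.69

A = 28.8 × 28.1 cm² = 8.09×10⁻² m².
κ = Cd/(ε₀A) = 1.54×10⁻⁸ × 3.11×10⁻⁴ / (8.85×10⁻¹² × 8.09×10⁻²) = 6.69.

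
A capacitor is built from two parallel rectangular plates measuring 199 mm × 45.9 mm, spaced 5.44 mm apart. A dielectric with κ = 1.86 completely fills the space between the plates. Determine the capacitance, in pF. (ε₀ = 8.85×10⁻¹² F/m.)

A = 199 × 45.9 mm² = 9.13×10⁻³ m².
C = κε₀A/d = 1.86 × 8.85×10⁻¹² × 9.13×10⁻³ / 5.44×10⁻³ = 2.76×10⁻¹¹ F.

C ≈ 27.6 pF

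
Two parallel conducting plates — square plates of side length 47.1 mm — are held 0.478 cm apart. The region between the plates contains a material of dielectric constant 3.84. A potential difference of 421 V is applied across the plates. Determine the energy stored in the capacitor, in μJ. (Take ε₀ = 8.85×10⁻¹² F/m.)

U ≈ 1.40 μJ

A = (47.1 mm)² = 2.22×10⁻³ m².
C = κε₀A/d = 3.84 × 8.85×10⁻¹² × 2.22×10⁻³ / 4.78×10⁻³ = 1.58×10⁻¹¹ F.
U = ½CV² = ½ × 1.58×10⁻¹¹ × (421)² = 1.40×10⁻⁶ J.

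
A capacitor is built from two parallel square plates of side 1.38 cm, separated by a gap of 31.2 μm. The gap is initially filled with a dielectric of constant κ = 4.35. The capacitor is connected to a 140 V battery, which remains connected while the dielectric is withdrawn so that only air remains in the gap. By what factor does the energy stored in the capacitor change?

0.230

Battery connected ⇒ V is held fixed.
C₂ = 0.230 C₁ and U = ½CV², so U₂/U₁ = C₂/C₁ = 0.230.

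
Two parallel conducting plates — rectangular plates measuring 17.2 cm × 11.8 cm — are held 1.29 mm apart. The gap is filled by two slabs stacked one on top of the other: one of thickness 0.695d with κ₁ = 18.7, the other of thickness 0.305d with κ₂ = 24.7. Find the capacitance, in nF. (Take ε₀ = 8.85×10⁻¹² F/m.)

A = 17.2 × 11.8 cm² = 2.03×10⁻² m².
Stacked slabs ⇒ two capacitors in series, each with the full plate area.
C₁ = κ₁ε₀A/d₁ = 18.7 × 8.85×10⁻¹² × 2.03×10⁻² / 8.97×10⁻⁴ = 3.75×10⁻⁹ F.
C₂ = κ₂ε₀A/d₂ = 24.7 × 8.85×10⁻¹² × 2.03×10⁻² / 3.93×10⁻⁴ = 1.13×10⁻⁸ F.
C = (1/C₁ + 1/C₂)⁻¹ = 2.81×10⁻⁹ F.

C ≈ 2.81 nF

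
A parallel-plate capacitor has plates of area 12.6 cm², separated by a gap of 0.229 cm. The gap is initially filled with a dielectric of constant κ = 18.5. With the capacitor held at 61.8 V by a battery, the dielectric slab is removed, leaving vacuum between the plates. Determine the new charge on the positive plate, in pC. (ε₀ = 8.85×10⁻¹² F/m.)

301 pC

A = 12.6 cm² = 1.26×10⁻³ m².
Initially C₁ = κε₀A/d = 18.5 × 8.85×10⁻¹² × 1.26×10⁻³ / 2.29×10⁻³ = 9.01×10⁻¹¹ F.
Q₁ = 5.57×10⁻⁹ C.
Battery connected ⇒ V is held fixed. C₂ = 0.0541 C₁ and Q = CV, so Q₂/Q₁ = C₂/C₁ = 0.0541.
Q₂ = 0.0541 × 5.57×10⁻⁹ = 3.01×10⁻¹⁰ C.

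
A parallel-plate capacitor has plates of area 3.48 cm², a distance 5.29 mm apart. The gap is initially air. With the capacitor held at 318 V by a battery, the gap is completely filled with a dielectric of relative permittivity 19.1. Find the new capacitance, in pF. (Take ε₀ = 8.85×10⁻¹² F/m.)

A = 3.48 cm² = 3.48×10⁻⁴ m².
Initially C₁ = ε₀A/d = 8.85×10⁻¹² × 3.48×10⁻⁴ / 5.29×10⁻³ = 5.82×10⁻¹³ F.
C = κε₀A/d scales with κ, so C₂/C₁ = κ = 19.1.
C₂ = 19.1 × 5.82×10⁻¹³ = 1.11×10⁻¹¹ F.

C ≈ 11.1 pF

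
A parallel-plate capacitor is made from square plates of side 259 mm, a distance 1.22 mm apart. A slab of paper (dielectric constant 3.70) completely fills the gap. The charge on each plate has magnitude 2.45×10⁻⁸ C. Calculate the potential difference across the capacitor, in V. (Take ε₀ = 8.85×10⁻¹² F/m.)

A = (259 mm)² = 6.71×10⁻² m².
C = κε₀A/d = 3.70 × 8.85×10⁻¹² × 6.71×10⁻² / 1.22×10⁻³ = 1.80×10⁻⁹ F.
V = Q/C = 2.45×10⁻⁸ / 1.80×10⁻⁹ = 13.6 V.

13.6 V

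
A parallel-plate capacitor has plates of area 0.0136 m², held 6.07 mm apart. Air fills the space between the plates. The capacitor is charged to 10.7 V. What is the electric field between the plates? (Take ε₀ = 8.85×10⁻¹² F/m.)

E = V/d = 10.7 / 6.07×10⁻³ = 1.76×10³ V/m.

E ≈ 1.76 V/mm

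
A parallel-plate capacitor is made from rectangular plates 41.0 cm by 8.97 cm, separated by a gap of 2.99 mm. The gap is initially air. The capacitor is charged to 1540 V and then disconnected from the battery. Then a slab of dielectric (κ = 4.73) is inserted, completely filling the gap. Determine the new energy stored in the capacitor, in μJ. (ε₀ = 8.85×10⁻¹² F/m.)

27.3 μJ

A = 41.0 × 8.97 cm² = 3.68×10⁻² m².
Initially C₁ = ε₀A/d = 8.85×10⁻¹² × 3.68×10⁻² / 2.99×10⁻³ = 1.09×10⁻¹⁰ F.
U₁ = 1.29×10⁻⁴ J.
Isolated ⇒ Q is held fixed. C₂ = 4.73 C₁ and U = Q²/(2C), so U₂/U₁ = C₁/C₂ = 0.211.
U₂ = 0.211 × 1.29×10⁻⁴ = 2.73×10⁻⁵ J.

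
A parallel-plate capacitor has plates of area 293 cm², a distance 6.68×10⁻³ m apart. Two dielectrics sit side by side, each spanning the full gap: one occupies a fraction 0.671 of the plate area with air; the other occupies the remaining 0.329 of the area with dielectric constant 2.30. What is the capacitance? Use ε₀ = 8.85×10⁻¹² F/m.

A = 293 cm² = 2.93×10⁻² m².
Side-by-side slabs ⇒ two capacitors in parallel, each spanning the full gap.
C₁ = κ₁ε₀A₁/d = 1.00 × 8.85×10⁻¹² × 1.97×10⁻² / 6.68×10⁻³ = 2.60×10⁻¹¹ F.
C₂ = κ₂ε₀A₂/d = 2.30 × 8.85×10⁻¹² × 9.64×10⁻³ / 6.68×10⁻³ = 2.94×10⁻¹¹ F.
C = C₁ + C₂ = 5.54×10⁻¹¹ F.

55.4 pF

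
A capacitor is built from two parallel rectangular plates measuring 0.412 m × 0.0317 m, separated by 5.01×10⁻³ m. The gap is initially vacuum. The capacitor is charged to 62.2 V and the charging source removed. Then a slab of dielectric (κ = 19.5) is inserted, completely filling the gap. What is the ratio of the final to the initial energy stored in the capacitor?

Isolated ⇒ Q is held fixed.
C₂ = 19.5 C₁ and U = Q²/(2C), so U₂/U₁ = C₁/C₂ = 0.0513.

U₂/U₁ ≈ 0.0513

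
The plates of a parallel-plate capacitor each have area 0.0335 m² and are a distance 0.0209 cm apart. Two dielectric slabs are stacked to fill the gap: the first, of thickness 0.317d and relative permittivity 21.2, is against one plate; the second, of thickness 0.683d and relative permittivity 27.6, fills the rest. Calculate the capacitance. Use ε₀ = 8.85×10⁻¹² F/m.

C ≈ 35.7 nF

Stacked slabs ⇒ two capacitors in series, each with the full plate area.
C₁ = κ₁ε₀A/d₁ = 21.2 × 8.85×10⁻¹² × 3.35×10⁻² / 6.63×10⁻⁵ = 9.49×10⁻⁸ F.
C₂ = κ₂ε₀A/d₂ = 27.6 × 8.85×10⁻¹² × 3.35×10⁻² / 1.43×10⁻⁴ = 5.73×10⁻⁸ F.
C = (1/C₁ + 1/C₂)⁻¹ = 3.57×10⁻⁸ F.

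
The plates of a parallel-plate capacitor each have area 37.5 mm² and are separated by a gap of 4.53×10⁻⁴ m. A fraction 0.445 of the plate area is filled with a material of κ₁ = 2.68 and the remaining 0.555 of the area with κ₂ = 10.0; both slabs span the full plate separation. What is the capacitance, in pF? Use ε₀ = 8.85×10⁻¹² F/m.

4.94 pF

A = 37.5 mm² = 3.75×10⁻⁵ m².
Side-by-side slabs ⇒ two capacitors in parallel, each spanning the full gap.
C₁ = κ₁ε₀A₁/d = 2.68 × 8.85×10⁻¹² × 1.67×10⁻⁵ / 4.53×10⁻⁴ = 8.74×10⁻¹³ F.
C₂ = κ₂ε₀A₂/d = 10.0 × 8.85×10⁻¹² × 2.08×10⁻⁵ / 4.53×10⁻⁴ = 4.07×10⁻¹² F.
C = C₁ + C₂ = 4.94×10⁻¹² F.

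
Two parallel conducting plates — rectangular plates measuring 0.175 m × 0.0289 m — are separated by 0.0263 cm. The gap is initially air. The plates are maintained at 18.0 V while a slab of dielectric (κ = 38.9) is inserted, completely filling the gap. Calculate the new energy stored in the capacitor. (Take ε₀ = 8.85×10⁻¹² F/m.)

A = 0.175 × 0.0289 m² = 5.06×10⁻³ m².
Initially C₁ = ε₀A/d = 8.85×10⁻¹² × 5.06×10⁻³ / 2.63×10⁻⁴ = 1.70×10⁻¹⁰ F.
U₁ = 2.76×10⁻⁸ J.
Battery connected ⇒ V is held fixed. C₂ = 38.9 C₁ and U = ½CV², so U₂/U₁ = C₂/C₁ = 38.9.
U₂ = 38.9 × 2.76×10⁻⁸ = 1.07×10⁻⁶ J.

U ≈ 1.07 μJ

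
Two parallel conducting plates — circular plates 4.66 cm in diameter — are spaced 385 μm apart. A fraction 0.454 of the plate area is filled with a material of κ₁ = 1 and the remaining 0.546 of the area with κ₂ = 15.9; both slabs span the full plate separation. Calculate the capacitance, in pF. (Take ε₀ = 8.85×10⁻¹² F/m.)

C ≈ 358 pF

A = π(4.66/2 cm)² = 1.71×10⁻³ m².
Side-by-side slabs ⇒ two capacitors in parallel, each spanning the full gap.
C₁ = κ₁ε₀A₁/d = 1.00 × 8.85×10⁻¹² × 7.74×10⁻⁴ / 3.85×10⁻⁴ = 1.78×10⁻¹¹ F.
C₂ = κ₂ε₀A₂/d = 15.9 × 8.85×10⁻¹² × 9.31×10⁻⁴ / 3.85×10⁻⁴ = 3.40×10⁻¹⁰ F.
C = C₁ + C₂ = 3.58×10⁻¹⁰ F.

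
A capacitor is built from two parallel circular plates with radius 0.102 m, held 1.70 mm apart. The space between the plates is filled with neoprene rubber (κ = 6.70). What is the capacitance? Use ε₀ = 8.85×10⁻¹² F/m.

A = π(0.102 m)² = 3.27×10⁻² m².
C = κε₀A/d = 6.70 × 8.85×10⁻¹² × 3.27×10⁻² / 1.70×10⁻³ = 1.14×10⁻⁹ F.

1.14 nF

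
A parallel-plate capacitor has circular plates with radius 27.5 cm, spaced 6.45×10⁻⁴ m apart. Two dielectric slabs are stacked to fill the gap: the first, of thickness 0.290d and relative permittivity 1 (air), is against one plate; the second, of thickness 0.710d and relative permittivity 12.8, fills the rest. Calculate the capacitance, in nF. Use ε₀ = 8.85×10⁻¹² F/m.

A = π(27.5 cm)² = 0.238 m².
Stacked slabs ⇒ two capacitors in series, each with the full plate area.
C₁ = κ₁ε₀A/d₁ = 1.00 × 8.85×10⁻¹² × 0.238 / 1.87×10⁻⁴ = 1.12×10⁻⁸ F.
C₂ = κ₂ε₀A/d₂ = 12.8 × 8.85×10⁻¹² × 0.238 / 4.58×10⁻⁴ = 5.88×10⁻⁸ F.
C = (1/C₁ + 1/C₂)⁻¹ = 9.44×10⁻⁹ F.

9.44 nF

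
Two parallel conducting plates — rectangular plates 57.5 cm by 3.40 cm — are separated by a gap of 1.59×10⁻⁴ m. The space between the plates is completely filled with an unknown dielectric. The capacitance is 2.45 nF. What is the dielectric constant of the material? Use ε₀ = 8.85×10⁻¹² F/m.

2.25

A = 57.5 × 3.40 cm² = 1.96×10⁻² m².
κ = Cd/(ε₀A) = 2.45×10⁻⁹ × 1.59×10⁻⁴ / (8.85×10⁻¹² × 1.96×10⁻²) = 2.25.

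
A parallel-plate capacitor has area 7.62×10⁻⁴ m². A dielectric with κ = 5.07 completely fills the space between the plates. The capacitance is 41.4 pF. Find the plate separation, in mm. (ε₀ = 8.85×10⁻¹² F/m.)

0.826 mm

d = κε₀A/C = 5.07 × 8.85×10⁻¹² × 7.62×10⁻⁴ / 4.14×10⁻¹¹ = 8.26×10⁻⁴ m.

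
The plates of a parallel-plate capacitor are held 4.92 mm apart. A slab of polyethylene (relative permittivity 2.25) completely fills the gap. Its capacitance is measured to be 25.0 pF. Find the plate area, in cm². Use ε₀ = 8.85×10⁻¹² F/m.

A = Cd/(κε₀) = 2.50×10⁻¹¹ × 4.92×10⁻³ / (2.25 × 8.85×10⁻¹²) = 6.18×10⁻³ m².

A ≈ 61.8 cm²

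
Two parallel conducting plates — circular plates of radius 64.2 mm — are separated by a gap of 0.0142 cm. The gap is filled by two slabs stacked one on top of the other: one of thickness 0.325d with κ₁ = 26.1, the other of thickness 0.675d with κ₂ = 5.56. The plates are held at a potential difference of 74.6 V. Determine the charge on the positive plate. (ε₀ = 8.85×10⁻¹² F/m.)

A = π(64.2 mm)² = 1.29×10⁻² m².
Stacked slabs ⇒ two capacitors in series, each with the full plate area.
C₁ = κ₁ε₀A/d₁ = 26.1 × 8.85×10⁻¹² × 1.29×10⁻² / 4.62×10⁻⁵ = 6.48×10⁻⁸ F.
C₂ = κ₂ε₀A/d₂ = 5.56 × 8.85×10⁻¹² × 1.29×10⁻² / 9.58×10⁻⁵ = 6.65×10⁻⁹ F.
C = (1/C₁ + 1/C₂)⁻¹ = 6.03×10⁻⁹ F.
Q = CV = 6.03×10⁻⁹ × 74.6 = 4.50×10⁻⁷ C.

Q ≈ 450 nC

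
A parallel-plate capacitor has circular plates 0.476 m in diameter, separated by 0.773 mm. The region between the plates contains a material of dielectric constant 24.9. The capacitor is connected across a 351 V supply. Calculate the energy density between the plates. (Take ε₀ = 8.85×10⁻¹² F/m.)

E = V/d = 351 / 7.73×10⁻⁴ = 4.54×10⁵ V/m.
u = ½κε₀E² = ½ × 24.9 × 8.85×10⁻¹² × (4.54×10⁵)² = 22.7 J/m³.

u ≈ 22.7 J/m³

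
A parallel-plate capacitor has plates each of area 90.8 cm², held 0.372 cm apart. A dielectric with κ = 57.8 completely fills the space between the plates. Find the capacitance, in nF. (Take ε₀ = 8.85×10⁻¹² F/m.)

1.25 nF

A = 90.8 cm² = 9.08×10⁻³ m².
C = κε₀A/d = 57.8 × 8.85×10⁻¹² × 9.08×10⁻³ / 3.72×10⁻³ = 1.25×10⁻⁹ F.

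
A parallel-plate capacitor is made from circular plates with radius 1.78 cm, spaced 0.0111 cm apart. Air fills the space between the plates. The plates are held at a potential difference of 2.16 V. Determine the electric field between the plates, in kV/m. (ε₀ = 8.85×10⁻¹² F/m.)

19.5 kV/m

E = V/d = 2.16 / 1.11×10⁻⁴ = 1.95×10⁴ V/m.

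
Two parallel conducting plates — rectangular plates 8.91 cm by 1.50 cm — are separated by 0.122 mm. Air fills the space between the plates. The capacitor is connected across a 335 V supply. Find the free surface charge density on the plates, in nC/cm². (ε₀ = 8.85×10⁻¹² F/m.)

A = 8.91 × 1.50 cm² = 1.34×10⁻³ m².
C = ε₀A/d = 8.85×10⁻¹² × 1.34×10⁻³ / 1.22×10⁻⁴ = 9.70×10⁻¹¹ F.
σ = Q/A = CV/A = 9.70×10⁻¹¹ × 335 / 1.34×10⁻³ = 2.43×10⁻⁵ C/m².

2.43 nC/cm²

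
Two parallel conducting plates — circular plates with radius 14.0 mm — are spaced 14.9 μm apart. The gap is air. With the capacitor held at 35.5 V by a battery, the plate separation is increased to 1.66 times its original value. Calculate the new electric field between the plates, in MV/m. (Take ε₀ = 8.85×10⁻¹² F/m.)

A = π(14.0 mm)² = 6.16×10⁻⁴ m².
Initially C₁ = ε₀A/d = 8.85×10⁻¹² × 6.16×10⁻⁴ / 1.49×10⁻⁵ = 3.66×10⁻¹⁰ F.
E₁ = 2.38×10⁶ V/m.
Battery connected ⇒ V is held fixed. E = V/d, so E₂/E₁ = d₁/d₂ = 0.602.
E₂ = 0.602 × 2.38×10⁶ = 1.44×10⁶ V/m.

E ≈ 1.44 MV/m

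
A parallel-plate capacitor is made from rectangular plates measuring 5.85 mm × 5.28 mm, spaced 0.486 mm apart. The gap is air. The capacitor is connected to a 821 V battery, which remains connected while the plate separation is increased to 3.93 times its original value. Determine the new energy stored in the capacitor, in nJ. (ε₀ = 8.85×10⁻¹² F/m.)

U ≈ 48.2 nJ

A = 5.85 × 5.28 mm² = 3.09×10⁻⁵ m².
Initially C₁ = ε₀A/d = 8.85×10⁻¹² × 3.09×10⁻⁵ / 4.86×10⁻⁴ = 5.62×10⁻¹³ F.
U₁ = 1.90×10⁻⁷ J.
Battery connected ⇒ V is held fixed. C₂ = 0.254 C₁ and U = ½CV², so U₂/U₁ = C₂/C₁ = 0.254.
U₂ = 0.254 × 1.90×10⁻⁷ = 4.82×10⁻⁸ J.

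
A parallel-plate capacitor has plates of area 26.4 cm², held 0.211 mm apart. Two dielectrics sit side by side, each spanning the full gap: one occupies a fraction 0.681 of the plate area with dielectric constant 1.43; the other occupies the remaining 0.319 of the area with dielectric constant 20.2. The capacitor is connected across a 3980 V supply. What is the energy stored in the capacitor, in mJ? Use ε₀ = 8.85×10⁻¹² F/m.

A = 26.4 cm² = 2.64×10⁻³ m².
Side-by-side slabs ⇒ two capacitors in parallel, each spanning the full gap.
C₁ = κ₁ε₀A₁/d = 1.43 × 8.85×10⁻¹² × 1.80×10⁻³ / 2.11×10⁻⁴ = 1.08×10⁻¹⁰ F.
C₂ = κ₂ε₀A₂/d = 20.2 × 8.85×10⁻¹² × 8.42×10⁻⁴ / 2.11×10⁻⁴ = 7.14×10⁻¹⁰ F.
C = C₁ + C₂ = 8.21×10⁻¹⁰ F.
U = ½CV² = ½ × 8.21×10⁻¹⁰ × (3980)² = 6.51×10⁻³ J.

6.51 mJ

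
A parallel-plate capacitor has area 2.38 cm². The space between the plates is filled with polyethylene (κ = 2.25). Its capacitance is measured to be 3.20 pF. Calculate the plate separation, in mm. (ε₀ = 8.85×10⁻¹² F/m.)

A = 2.38 cm² = 2.38×10⁻⁴ m².
d = κε₀A/C = 2.25 × 8.85×10⁻¹² × 2.38×10⁻⁴ / 3.20×10⁻¹² = 1.48×10⁻³ m.

d ≈ 1.48 mm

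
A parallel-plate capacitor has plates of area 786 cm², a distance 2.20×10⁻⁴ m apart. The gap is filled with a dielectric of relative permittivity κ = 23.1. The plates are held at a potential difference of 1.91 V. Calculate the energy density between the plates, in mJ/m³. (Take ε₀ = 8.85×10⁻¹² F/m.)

u ≈ 7.70 mJ/m³

E = V/d = 1.91 / 2.20×10⁻⁴ = 8.68×10³ V/m.
u = ½κε₀E² = ½ × 23.1 × 8.85×10⁻¹² × (8.68×10³)² = 7.70×10⁻³ J/m³.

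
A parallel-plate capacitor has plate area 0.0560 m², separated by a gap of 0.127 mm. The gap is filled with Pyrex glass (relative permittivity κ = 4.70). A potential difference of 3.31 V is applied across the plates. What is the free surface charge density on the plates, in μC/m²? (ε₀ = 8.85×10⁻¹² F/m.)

1.08 μC/m²

C = κε₀A/d = 4.70 × 8.85×10⁻¹² × 5.60×10⁻² / 1.27×10⁻⁴ = 1.83×10⁻⁸ F.
σ = Q/A = CV/A = 1.83×10⁻⁸ × 3.31 / 5.60×10⁻² = 1.08×10⁻⁶ C/m².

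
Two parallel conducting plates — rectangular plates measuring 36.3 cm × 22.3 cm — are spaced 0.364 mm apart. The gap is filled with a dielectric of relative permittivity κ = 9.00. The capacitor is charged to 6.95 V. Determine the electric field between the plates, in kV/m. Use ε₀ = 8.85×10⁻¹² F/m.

E ≈ 19.1 kV/m

E = V/d = 6.95 / 3.64×10⁻⁴ = 1.91×10⁴ V/m.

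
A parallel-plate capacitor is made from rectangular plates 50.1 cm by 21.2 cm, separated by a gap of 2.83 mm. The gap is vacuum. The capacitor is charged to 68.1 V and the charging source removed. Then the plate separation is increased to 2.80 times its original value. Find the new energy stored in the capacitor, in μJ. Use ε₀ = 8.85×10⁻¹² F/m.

2.16 μJ

A = 50.1 × 21.2 cm² = 0.106 m².
Initially C₁ = ε₀A/d = 8.85×10⁻¹² × 0.106 / 2.83×10⁻³ = 3.32×10⁻¹⁰ F.
U₁ = 7.70×10⁻⁷ J.
Isolated ⇒ Q is held fixed. C₂ = 0.357 C₁ and U = Q²/(2C), so U₂/U₁ = C₁/C₂ = 2.80.
U₂ = 2.80 × 7.70×10⁻⁷ = 2.16×10⁻⁶ J.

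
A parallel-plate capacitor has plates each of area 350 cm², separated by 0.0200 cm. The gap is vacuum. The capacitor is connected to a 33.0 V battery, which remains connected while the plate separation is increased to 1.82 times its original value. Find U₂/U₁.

U₂/U₁ ≈ 0.549

Battery connected ⇒ V is held fixed.
C₂ = 0.549 C₁ and U = ½CV², so U₂/U₁ = C₂/C₁ = 0.549.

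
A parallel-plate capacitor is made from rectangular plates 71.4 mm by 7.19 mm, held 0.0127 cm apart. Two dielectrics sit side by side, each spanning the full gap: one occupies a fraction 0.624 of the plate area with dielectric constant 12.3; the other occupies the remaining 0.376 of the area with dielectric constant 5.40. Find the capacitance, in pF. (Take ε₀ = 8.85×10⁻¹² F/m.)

C ≈ 347 pF

A = 71.4 × 7.19 mm² = 5.13×10⁻⁴ m².
Side-by-side slabs ⇒ two capacitors in parallel, each spanning the full gap.
C₁ = κ₁ε₀A₁/d = 12.3 × 8.85×10⁻¹² × 3.20×10⁻⁴ / 1.27×10⁻⁴ = 2.75×10⁻¹⁰ F.
C₂ = κ₂ε₀A₂/d = 5.40 × 8.85×10⁻¹² × 1.93×10⁻⁴ / 1.27×10⁻⁴ = 7.26×10⁻¹¹ F.
C = C₁ + C₂ = 3.47×10⁻¹⁰ F.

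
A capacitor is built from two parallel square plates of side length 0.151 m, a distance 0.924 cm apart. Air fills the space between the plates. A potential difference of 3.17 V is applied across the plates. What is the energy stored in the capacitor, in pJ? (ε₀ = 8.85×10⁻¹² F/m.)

110 pJ

A = (0.151 m)² = 2.28×10⁻² m².
C = ε₀A/d = 8.85×10⁻¹² × 2.28×10⁻² / 9.24×10⁻³ = 2.18×10⁻¹¹ F.
U = ½CV² = ½ × 2.18×10⁻¹¹ × (3.17)² = 1.10×10⁻¹⁰ J.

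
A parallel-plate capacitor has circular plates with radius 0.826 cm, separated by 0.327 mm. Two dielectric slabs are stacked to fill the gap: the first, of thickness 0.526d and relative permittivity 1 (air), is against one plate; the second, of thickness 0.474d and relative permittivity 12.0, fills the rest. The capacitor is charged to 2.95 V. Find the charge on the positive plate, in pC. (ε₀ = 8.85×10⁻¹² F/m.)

Q ≈ 30.3 pC

A = π(0.826 cm)² = 2.14×10⁻⁴ m².
Stacked slabs ⇒ two capacitors in series, each with the full plate area.
C₁ = κ₁ε₀A/d₁ = 1.00 × 8.85×10⁻¹² × 2.14×10⁻⁴ / 1.72×10⁻⁴ = 1.10×10⁻¹¹ F.
C₂ = κ₂ε₀A/d₂ = 12.0 × 8.85×10⁻¹² × 2.14×10⁻⁴ / 1.55×10⁻⁴ = 1.47×10⁻¹⁰ F.
C = (1/C₁ + 1/C₂)⁻¹ = 1.03×10⁻¹¹ F.
Q = CV = 1.03×10⁻¹¹ × 2.95 = 3.03×10⁻¹¹ C.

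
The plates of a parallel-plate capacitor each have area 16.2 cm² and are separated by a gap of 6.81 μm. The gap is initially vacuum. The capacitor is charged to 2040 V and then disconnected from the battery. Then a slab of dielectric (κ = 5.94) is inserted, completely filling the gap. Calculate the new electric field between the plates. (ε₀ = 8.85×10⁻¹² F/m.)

A = 16.2 cm² = 1.62×10⁻³ m².
Initially C₁ = ε₀A/d = 8.85×10⁻¹² × 1.62×10⁻³ / 6.81×10⁻⁶ = 2.11×10⁻⁹ F.
E₁ = 3.00×10⁸ V/m.
Isolated ⇒ Q is held fixed. V₂ = Q/C₂ = V₁/5.94; E = V/d, so E₂/E₁ = (V₂/V₁)(d₁/d₂) = 0.168.
E₂ = 0.168 × 3.00×10⁸ = 5.04×10⁷ V/m.

50.4 MV/m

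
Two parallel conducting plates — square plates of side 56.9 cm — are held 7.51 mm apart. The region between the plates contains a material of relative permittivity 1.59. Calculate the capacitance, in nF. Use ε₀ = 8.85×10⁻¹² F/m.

0.607 nF

A = (56.9 cm)² = 0.324 m².
C = κε₀A/d = 1.59 × 8.85×10⁻¹² × 0.324 / 7.51×10⁻³ = 6.07×10⁻¹⁰ F.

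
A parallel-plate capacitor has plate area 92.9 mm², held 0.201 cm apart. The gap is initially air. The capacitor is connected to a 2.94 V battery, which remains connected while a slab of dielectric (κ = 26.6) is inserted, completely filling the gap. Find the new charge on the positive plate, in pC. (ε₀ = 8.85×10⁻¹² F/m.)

Q ≈ 32.0 pC

A = 92.9 mm² = 9.29×10⁻⁵ m².
Initially C₁ = ε₀A/d = 8.85×10⁻¹² × 9.29×10⁻⁵ / 2.01×10⁻³ = 4.09×10⁻¹³ F.
Q₁ = 1.20×10⁻¹² C.
Battery connected ⇒ V is held fixed. C₂ = 26.6 C₁ and Q = CV, so Q₂/Q₁ = C₂/C₁ = 26.6.
Q₂ = 26.6 × 1.20×10⁻¹² = 3.20×10⁻¹¹ C.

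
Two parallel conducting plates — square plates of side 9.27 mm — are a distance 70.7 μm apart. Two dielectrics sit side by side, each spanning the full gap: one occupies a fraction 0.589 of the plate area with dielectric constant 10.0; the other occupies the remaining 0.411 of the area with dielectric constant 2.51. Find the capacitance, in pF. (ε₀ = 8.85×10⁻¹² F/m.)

74.5 pF

A = (9.27 mm)² = 8.59×10⁻⁵ m².
Side-by-side slabs ⇒ two capacitors in parallel, each spanning the full gap.
C₁ = κ₁ε₀A₁/d = 10.0 × 8.85×10⁻¹² × 5.06×10⁻⁵ / 7.07×10⁻⁵ = 6.34×10⁻¹¹ F.
C₂ = κ₂ε₀A₂/d = 2.51 × 8.85×10⁻¹² × 3.53×10⁻⁵ / 7.07×10⁻⁵ = 1.11×10⁻¹¹ F.
C = C₁ + C₂ = 7.45×10⁻¹¹ F.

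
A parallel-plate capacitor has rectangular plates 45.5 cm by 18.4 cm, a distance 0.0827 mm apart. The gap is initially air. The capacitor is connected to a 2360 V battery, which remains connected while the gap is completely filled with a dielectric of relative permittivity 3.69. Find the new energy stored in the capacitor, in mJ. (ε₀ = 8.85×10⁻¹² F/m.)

A = 45.5 × 18.4 cm² = 8.37×10⁻² m².
Initially C₁ = ε₀A/d = 8.85×10⁻¹² × 8.37×10⁻² / 8.27×10⁻⁵ = 8.96×10⁻⁹ F.
U₁ = 2.49×10⁻² J.
Battery connected ⇒ V is held fixed. C₂ = 3.69 C₁ and U = ½CV², so U₂/U₁ = C₂/C₁ = 3.69.
U₂ = 3.69 × 2.49×10⁻² = 9.21×10⁻² J.

92.1 mJ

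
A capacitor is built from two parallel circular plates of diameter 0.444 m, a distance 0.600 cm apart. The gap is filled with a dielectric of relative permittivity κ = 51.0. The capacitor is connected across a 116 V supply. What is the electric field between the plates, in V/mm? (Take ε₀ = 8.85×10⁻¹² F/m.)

E = V/d = 116 / 6.00×10⁻³ = 1.93×10⁴ V/m.

19.3 V/mm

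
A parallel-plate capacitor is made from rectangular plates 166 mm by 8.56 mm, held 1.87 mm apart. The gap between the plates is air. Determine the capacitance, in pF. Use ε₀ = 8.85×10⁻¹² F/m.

A = 166 × 8.56 mm² = 1.42×10⁻³ m².
C = ε₀A/d = 8.85×10⁻¹² × 1.42×10⁻³ / 1.87×10⁻³ = 6.72×10⁻¹² F.

6.72 pF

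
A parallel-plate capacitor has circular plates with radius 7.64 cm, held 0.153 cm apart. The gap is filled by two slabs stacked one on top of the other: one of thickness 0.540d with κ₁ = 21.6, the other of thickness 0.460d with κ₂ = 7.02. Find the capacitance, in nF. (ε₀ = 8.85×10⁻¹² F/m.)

A = π(7.64 cm)² = 1.83×10⁻² m².
Stacked slabs ⇒ two capacitors in series, each with the full plate area.
C₁ = κ₁ε₀A/d₁ = 21.6 × 8.85×10⁻¹² × 1.83×10⁻² / 8.26×10⁻⁴ = 4.24×10⁻⁹ F.
C₂ = κ₂ε₀A/d₂ = 7.02 × 8.85×10⁻¹² × 1.83×10⁻² / 7.04×10⁻⁴ = 1.62×10⁻⁹ F.
C = (1/C₁ + 1/C₂)⁻¹ = 1.17×10⁻⁹ F.

C ≈ 1.17 nF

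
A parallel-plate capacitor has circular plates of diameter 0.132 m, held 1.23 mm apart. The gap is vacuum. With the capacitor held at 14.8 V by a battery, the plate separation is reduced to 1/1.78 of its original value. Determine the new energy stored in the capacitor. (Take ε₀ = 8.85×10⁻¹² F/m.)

19.2 nJ

A = π(0.132/2 m)² = 1.37×10⁻² m².
Initially C₁ = ε₀A/d = 8.85×10⁻¹² × 1.37×10⁻² / 1.23×10⁻³ = 9.85×10⁻¹¹ F.
U₁ = 1.08×10⁻⁸ J.
Battery connected ⇒ V is held fixed. C₂ = 1.78 C₁ and U = ½CV², so U₂/U₁ = C₂/C₁ = 1.78.
U₂ = 1.78 × 1.08×10⁻⁸ = 1.92×10⁻⁸ J.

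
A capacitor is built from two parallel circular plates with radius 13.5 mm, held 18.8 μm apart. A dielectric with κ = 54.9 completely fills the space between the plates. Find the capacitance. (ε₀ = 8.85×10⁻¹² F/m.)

14.8 nF

A = π(13.5 mm)² = 5.73×10⁻⁴ m².
C = κε₀A/d = 54.9 × 8.85×10⁻¹² × 5.73×10⁻⁴ / 1.88×10⁻⁵ = 1.48×10⁻⁸ F.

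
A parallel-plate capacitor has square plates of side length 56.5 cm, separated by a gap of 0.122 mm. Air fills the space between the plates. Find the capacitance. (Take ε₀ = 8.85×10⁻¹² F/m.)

A = (56.5 cm)² = 0.319 m².
C = ε₀A/d = 8.85×10⁻¹² × 0.319 / 1.22×10⁻⁴ = 2.32×10⁻⁸ F.

C ≈ 23.2 nF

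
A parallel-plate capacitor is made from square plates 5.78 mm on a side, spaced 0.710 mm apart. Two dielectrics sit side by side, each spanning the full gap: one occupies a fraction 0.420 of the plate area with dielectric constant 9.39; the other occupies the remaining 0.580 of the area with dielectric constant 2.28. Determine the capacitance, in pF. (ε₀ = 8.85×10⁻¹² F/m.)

A = (5.78 mm)² = 3.34×10⁻⁵ m².
Side-by-side slabs ⇒ two capacitors in parallel, each spanning the full gap.
C₁ = κ₁ε₀A₁/d = 9.39 × 8.85×10⁻¹² × 1.40×10⁻⁵ / 7.10×10⁻⁴ = 1.64×10⁻¹² F.
C₂ = κ₂ε₀A₂/d = 2.28 × 8.85×10⁻¹² × 1.94×10⁻⁵ / 7.10×10⁻⁴ = 5.51×10⁻¹³ F.
C = C₁ + C₂ = 2.19×10⁻¹² F.

2.19 pF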